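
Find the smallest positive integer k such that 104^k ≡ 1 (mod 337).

21

The order of 104 must divide p − 1 = 336 = 2^4 · 3 · 7.
Divisors: 1, 2, 3, 4, 6, 7, 8, 12, 14, 16, 21, 24, 28, 42, 48, 56, 84, 112, 168, 336.
Check each in increasing order: 104^1 ≡ 104;  104^2 ≡ 32;  104^3 ≡ 295;  104^4 ≡ 13;  104^6 ≡ 79;  104^7 ≡ 128;  104^8 ≡ 169;  104^12 ≡ 175;  104^14 ≡ 208;  104^16 ≡ 253;  104^21 ≡ 1.
Smallest exponent giving 1 is 21.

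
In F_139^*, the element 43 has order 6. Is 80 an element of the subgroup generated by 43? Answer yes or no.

no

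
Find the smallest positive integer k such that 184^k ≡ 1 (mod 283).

The order of 184 must divide p − 1 = 282 = 2 · 3 · 47.
Divisors: 1, 2, 3, 6, 47, 94, 141, 282.
Check each in increasing order: 184^1 ≡ 184;  184^2 ≡ 179;  184^3 ≡ 108;  184^6 ≡ 61;  184^47 ≡ 239;  184^94 ≡ 238;  184^141 ≡ 282;  184^282 ≡ 1.
Smallest exponent giving 1 is 282.

282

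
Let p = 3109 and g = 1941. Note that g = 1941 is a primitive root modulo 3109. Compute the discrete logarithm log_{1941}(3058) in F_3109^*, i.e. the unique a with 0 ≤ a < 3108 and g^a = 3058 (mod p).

Baby-step giant-step with m = ceil(sqrt(3108)) = 56.
Baby table (1941^j mod 3109 for j=0..55):
  0:1  1:1941  2:2482  3:1721  4:1395  5:2865  6:2073  7:647
  8:2900  9:1610  10:465  11:955  12:691  13:1252  14:2003  15:1573
  16:155  17:2391  18:2303  19:2490  20:1704  21:2597  22:1088  23:797
  24:1804  25:830  26:568  27:1902  28:1399  29:1302  30:2674  31:1313
  32:2262  33:634  34:2539  35:434  36:2964  37:1474  38:754  39:2284
  40:2919  41:1181  42:988  43:2564  44:2324  45:2834  46:973  47:1430
  48:2402  49:1891  50:1811  51:1981  52:2397  53:1513  54:1837  55:2703
Giant step factor: 1941^(-56) ≡ 400 (mod 3109).
Scan 3058·400^i mod 3109 for i = 0, 1, …:
  i=0: 3058   i=1: 1363   i=2: 1125   i=3: 2304
  i=4: 1336   i=5: 2761   i=6: 705   i=7: 2190
  i=8: 2371   i=9: 155
Match at i=9, j=16: a = 9·56 + 16 = 520.

520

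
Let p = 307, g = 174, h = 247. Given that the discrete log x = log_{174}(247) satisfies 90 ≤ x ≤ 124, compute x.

113

Compute 174^90 mod 307 = 9, then multiply by 174 repeatedly:
  174^90=9  174^91=31  174^92=175  174^93=57  174^94=94
  174^95=85  174^96=54  174^97=186  174^98=129  174^99=35
  174^100=257  174^101=203  174^102=17  174^103=195  174^104=160
  174^105=210  174^106=7  174^107=297  174^108=102  174^109=249
  174^110=39  174^111=32  174^112=42  174^113=247
Found 247 at exponent 113.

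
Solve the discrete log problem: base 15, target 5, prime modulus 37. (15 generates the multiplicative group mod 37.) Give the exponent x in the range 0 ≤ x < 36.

Successive powers of 15 modulo 37:
  15^0=1  15^1=15  15^2=3  15^3=8  15^4=9  15^5=24
  15^6=27  15^7=35  15^8=7  15^9=31  15^10=21  15^11=19
  15^12=26  15^13=20  15^14=4  15^15=23  15^16=12  15^17=32
  15^18=36  15^19=22  15^20=34  15^21=29  15^22=28  15^23=13
  15^24=10  15^25=2  15^26=30  15^27=6  15^28=16  15^29=18
  15^30=11  15^31=17  15^32=33  15^33=14  15^34=25  15^35=5
So 15^35 ≡ 5 (mod 37), giving x = 35.

35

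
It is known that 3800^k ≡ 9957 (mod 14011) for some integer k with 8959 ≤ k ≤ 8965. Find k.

Compute 3800^8959 mod 14011 = 9957, then multiply by 3800 repeatedly:
  3800^8959=9957
Found 9957 at exponent 8959.

8959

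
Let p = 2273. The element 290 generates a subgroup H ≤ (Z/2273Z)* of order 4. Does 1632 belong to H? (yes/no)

no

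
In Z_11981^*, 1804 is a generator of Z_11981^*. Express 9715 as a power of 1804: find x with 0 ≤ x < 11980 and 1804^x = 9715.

8150

Baby-step giant-step with m = ceil(sqrt(11980)) = 110.
Baby table (1804^j mod 11981 for j=0..109):
  0:1  1:1804  2:7565  3:901  4:7969  5:10857  6:9074  7:3450
  8:5661  9:4632  10:5371  11:8636  12:4044  13:10928  14:5367  15:1420
  16:9727  17:7324  18:9434  19:5916  20:9374  21:5505  22:10752  23:11350
  24:11852  25:6904  26:6557  27:3581  28:2365  29:1224  30:3592  31:10228
  32:572  33:1522  34:2039  35:189  36:5488  37:4046  38:2555  39:8516
  40:3222  41:1703  42:5076  43:3620  44:835  45:8715  46:2788  47:9513
  48:4660  49:7959  50:4798  51:5310  52:6421  53:9838  54:3891  55:10479
  56:10079  57:7339  58:551  59:11562  60:10908  61:5230  62:5873  63:3688
  64:3697  65:7952  66:4151  67:279  68:114  69:1979  70:11759  71:6866
  72:9891  73:3655  74:4070  75:9908  76:10361  77:884  78:1263  79:2062
  80:5738  81:11749  82:807  83:6127  84:6626  85:8247  86:9167  87:3488
  88:2327  89:4558  90:3666  91:11933  92:9256  93:8291  94:4676  95:880
  96:6028  97:7745  98:2134  99:3835  100:5303  101:5774  102:4807  103:9565
  104:2620  105:5966  106:3726  107:363  108:7878  109:2446
Giant step factor: 1804^(-110) ≡ 6416 (mod 11981).
Scan 9715·6416^i mod 11981 for i = 0, 1, …:
  i=0: 9715   i=1: 6278   i=2: 11507   i=3: 1990
  i=4: 8075   i=5: 3356   i=6: 2239   i=7: 205
  i=8: 9351   i=9: 7149     …   i=73: 1153
  i=74: 5371
Match at i=74, j=10: x = 74·110 + 10 = 8150.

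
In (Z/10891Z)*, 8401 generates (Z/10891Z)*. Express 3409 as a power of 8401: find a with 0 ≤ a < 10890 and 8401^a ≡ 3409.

10315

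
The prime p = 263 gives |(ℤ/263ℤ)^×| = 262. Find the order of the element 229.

262

The order of 229 must divide p − 1 = 262 = 2 · 131.
Divisors: 1, 2, 131, 262.
Check each in increasing order: 229^1 ≡ 229;  229^2 ≡ 104;  229^131 ≡ 262;  229^262 ≡ 1.
Smallest exponent giving 1 is 262.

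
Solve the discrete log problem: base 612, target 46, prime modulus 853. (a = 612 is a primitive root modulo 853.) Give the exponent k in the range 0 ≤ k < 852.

Baby-step giant-step with m = ceil(sqrt(852)) = 30.
Baby table (612^j mod 853 for j=0..29):
  0:1  1:612  2:77  3:209  4:811  5:739  6:178  7:605
  8:58  9:523  10:201  11:180  12:123  13:212  14:88  15:117
  16:805  17:479  18:569  19:204  20:310  21:354  22:839  23:815
  24:628  25:486  26:588  27:743  28:67  29:60
Giant step factor: 612^(-30) ≡ 749 (mod 853).
Scan 46·749^i mod 853 for i = 0, 1, …:
  i=0: 46   i=1: 334   i=2: 237   i=3: 89
  i=4: 127   i=5: 440   i=6: 302   i=7: 153
  i=8: 295   i=9: 28     …   i=26: 148
  i=27: 815
Match at i=27, j=23: k = 27·30 + 23 = 833.

833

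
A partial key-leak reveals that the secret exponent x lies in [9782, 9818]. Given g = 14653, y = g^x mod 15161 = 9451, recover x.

Compute 14653^9782 mod 15161 = 3579, then multiply by 14653 repeatedly:
  14653^9782=3579  14653^9783=1188  14653^9784=2936  14653^9785=9451
Found 9451 at exponent 9785.

9785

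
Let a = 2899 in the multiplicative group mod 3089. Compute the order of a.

The order of 2899 must divide p − 1 = 3088 = 2^4 · 193.
Divisors: 1, 2, 4, 8, 16, 193, 386, 772, 1544, 3088.
Check each in increasing order: 2899^1 ≡ 2899;  2899^2 ≡ 2121;  2899^4 ≡ 1057;  2899^8 ≡ 2120;  2899^16 ≡ 2994;  2899^193 ≡ 393;  2899^386 ≡ 3088;  2899^772 ≡ 1.
Smallest exponent giving 1 is 772.

772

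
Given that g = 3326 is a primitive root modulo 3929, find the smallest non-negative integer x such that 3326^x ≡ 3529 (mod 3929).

2168

Baby-step giant-step with m = ceil(sqrt(3928)) = 63.
Baby table (3326^j mod 3929 for j=0..62):
  0:1  1:3326  2:2141  3:1618  4:2667  5:2689  6:1210  7:1164
  8:1399  9:1138  10:1361  11:478  12:2512  13:1858  14:3320  15:1830
  16:559  17:817  18:2403  19:792  20:1762  21:2273  22:602  23:2391
  24:170  25:3573  26:2502  27:30  28:1555  29:1366  30:1392  31:1430
  32:2090  33:939  34:3488  35:2680  36:2708  37:1540  38:2553  39:709
  40:734  41:1375  42:3823  43:1054  44:936  45:1368  46:186  47:1783
  48:1397  49:2344  50:1008  51:1171  52:1107  53:409  54:900  55:3431
  56:1690  57:2470  58:3610  59:3765  60:667  61:2486  62:1820
Giant step factor: 3326^(-63) ≡ 3768 (mod 3929).
Scan 3529·3768^i mod 3929 for i = 0, 1, …:
  i=0: 3529   i=1: 1536   i=2: 231   i=3: 2099
  i=4: 3884   i=5: 3316   i=6: 468   i=7: 3232
  i=8: 2205   i=9: 2534     …   i=33: 3523
  i=34: 2502
Match at i=34, j=26: x = 34·63 + 26 = 2168.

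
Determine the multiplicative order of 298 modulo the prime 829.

414

The order of 298 must divide p − 1 = 828 = 2^2 · 3^2 · 23.
Divisors: 1, 2, 3, 4, 6, 9, 12, 18, 23, 36, 46, 69, 92, 138, 207, 276, 414, 828.
Check each in increasing order: 298^1 ≡ 298;  298^2 ≡ 101;  298^3 ≡ 254;  298^4 ≡ 253;  298^6 ≡ 683;  298^9 ≡ 221;  298^12 ≡ 591;  298^18 ≡ 759;  298^23 ≡ 663;  298^36 ≡ 755;  298^46 ≡ 199;  298^69 ≡ 126;  298^92 ≡ 638;  298^138 ≡ 125;  298^207 ≡ 828;  298^276 ≡ 703;  298^414 ≡ 1.
Smallest exponent giving 1 is 414.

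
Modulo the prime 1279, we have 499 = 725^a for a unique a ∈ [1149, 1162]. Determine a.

Compute 725^1149 mod 1279 = 134, then multiply by 725 repeatedly:
  725^1149=134  725^1150=1225  725^1151=499
Found 499 at exponent 1151.

1151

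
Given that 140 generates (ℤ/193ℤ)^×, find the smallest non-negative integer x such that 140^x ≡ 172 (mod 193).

76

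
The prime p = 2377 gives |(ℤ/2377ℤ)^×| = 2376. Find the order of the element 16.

The order of 16 must divide p − 1 = 2376 = 2^3 · 3^3 · 11.
Divisors: 1, 2, 3, 4, 6, 8, 9, 11, 12, 18, 22, 24, 27, 33, 36, 44, 54, 66, 72, 88, 99, 108, 132, 198, 216, 264, 297, 396, 594, 792, 1188, 2376.
Check each in increasing order: 16^1 ≡ 16;  16^2 ≡ 256;  16^3 ≡ 1719;  16^4 ≡ 1357;  16^6 ≡ 350;  16^8 ≡ 1651;  16^9 ≡ 269;  16^11 ≡ 2308;  16^12 ≡ 1273;  16^18 ≡ 1051;  16^22 ≡ 7;  16^24 ≡ 1792;  16^27 ≡ 2233;  16^33 ≡ 1894;  16^36 ≡ 1673;  16^44 ≡ 49;  16^54 ≡ 1720;  16^66 ≡ 343;  16^72 ≡ 1200;  16^88 ≡ 24;  16^99 ≡ 721;  16^108 ≡ 1412;  16^132 ≡ 1176;  16^198 ≡ 1655;  16^216 ≡ 1818;  16^264 ≡ 1939;  16^297 ≡ 1.
Smallest exponent giving 1 is 297.

297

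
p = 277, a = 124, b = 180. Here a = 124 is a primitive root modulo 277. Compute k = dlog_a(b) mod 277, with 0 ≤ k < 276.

91

Baby-step giant-step with m = ceil(sqrt(276)) = 17.
Baby table (124^j mod 277 for j=0..16):
  0:1  1:124  2:141  3:33  4:214  5:221  6:258  7:137
  8:91  9:204  10:89  11:233  12:84  13:167  14:210  15:2
  16:248
Giant step factor: 124^(-17) ≡ 111 (mod 277).
Scan 180·111^i mod 277 for i = 0, 1, …:
  i=0: 180   i=1: 36   i=2: 118   i=3: 79
  i=4: 182   i=5: 258
Match at i=5, j=6: k = 5·17 + 6 = 91.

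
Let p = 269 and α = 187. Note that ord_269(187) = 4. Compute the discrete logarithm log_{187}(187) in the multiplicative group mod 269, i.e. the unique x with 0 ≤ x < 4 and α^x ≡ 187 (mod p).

1

Successive powers of 187 modulo 269:
  187^0=1  187^1=187
So 187^1 ≡ 187 (mod 269), giving x = 1.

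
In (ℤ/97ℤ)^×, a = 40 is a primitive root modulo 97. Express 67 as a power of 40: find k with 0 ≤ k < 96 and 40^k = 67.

63

Baby-step giant-step with m = ceil(sqrt(96)) = 10.
Baby table (40^j mod 97 for j=0..9):
  0:1  1:40  2:48  3:77  4:73  5:10  6:12  7:92
  8:91  9:51
Giant step factor: 40^(-10) ≡ 65 (mod 97).
Scan 67·65^i mod 97 for i = 0, 1, …:
  i=0: 67   i=1: 87   i=2: 29   i=3: 42
  i=4: 14   i=5: 37   i=6: 77
Match at i=6, j=3: k = 6·10 + 3 = 63.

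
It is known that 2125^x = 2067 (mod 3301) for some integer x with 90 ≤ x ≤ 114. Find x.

114

Compute 2125^90 mod 3301 = 2586, then multiply by 2125 repeatedly:
  2125^90=2586  2125^91=2386  2125^92=3215  2125^93=2106  2125^94=2395
  2125^95=2534  2125^96=819  2125^97=748  2125^98=1719  2125^99=1969
  2125^100=1758  2125^101=2319  2125^102=2783  2125^103=1784  2125^104=1452
  2125^105=2366  2125^106=327  2125^107=1665  2125^108=2754  2125^109=2878
  2125^110=2298  2125^111=1071  2125^112=1486  2125^113=1994  2125^114=2067
Found 2067 at exponent 114.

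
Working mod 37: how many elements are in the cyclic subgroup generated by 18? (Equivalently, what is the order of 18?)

The order of 18 must divide p − 1 = 36 = 2^2 · 3^2.
Divisors: 1, 2, 3, 4, 6, 9, 12, 18, 36.
Check each in increasing order: 18^1 ≡ 18;  18^2 ≡ 28;  18^3 ≡ 23;  18^4 ≡ 7;  18^6 ≡ 11;  18^9 ≡ 31;  18^12 ≡ 10;  18^18 ≡ 36;  18^36 ≡ 1.
Smallest exponent giving 1 is 36.

36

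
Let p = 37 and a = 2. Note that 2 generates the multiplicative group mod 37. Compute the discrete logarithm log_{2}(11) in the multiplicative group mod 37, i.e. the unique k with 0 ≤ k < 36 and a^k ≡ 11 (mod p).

30

Successive powers of 2 modulo 37:
  2^0=1  2^1=2  2^2=4  2^3=8  2^4=16  2^5=32
  2^6=27  2^7=17  2^8=34  2^9=31  2^10=25  2^11=13
  2^12=26  2^13=15  2^14=30  2^15=23  2^16=9  2^17=18
  2^18=36  2^19=35  2^20=33  2^21=29  2^22=21  2^23=5
  2^24=10  2^25=20  2^26=3  2^27=6  2^28=12  2^29=24
  2^30=11
So 2^30 ≡ 11 (mod 37), giving k = 30.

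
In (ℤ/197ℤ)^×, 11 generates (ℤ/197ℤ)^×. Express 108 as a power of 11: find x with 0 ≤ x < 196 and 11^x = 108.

181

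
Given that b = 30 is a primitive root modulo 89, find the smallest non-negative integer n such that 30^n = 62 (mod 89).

41

Baby-step giant-step with m = ceil(sqrt(88)) = 10.
Baby table (30^j mod 89 for j=0..9):
  0:1  1:30  2:10  3:33  4:11  5:63  6:21  7:7
  8:32  9:70
Giant step factor: 30^(-10) ≡ 42 (mod 89).
Scan 62·42^i mod 89 for i = 0, 1, …:
  i=0: 62   i=1: 23   i=2: 76   i=3: 77
  i=4: 30
Match at i=4, j=1: n = 4·10 + 1 = 41.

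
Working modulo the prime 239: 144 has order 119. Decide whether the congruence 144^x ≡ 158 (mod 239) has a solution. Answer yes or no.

no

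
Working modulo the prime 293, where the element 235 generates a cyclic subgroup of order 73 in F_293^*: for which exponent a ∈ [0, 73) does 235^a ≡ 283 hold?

Baby-step giant-step with m = ceil(sqrt(73)) = 9.
Baby table (235^j mod 293 for j=0..8):
  0:1  1:235  2:141  3:26  4:250  5:150  6:90  7:54
  8:91
Giant step factor: 235^(-9) ≡ 73 (mod 293).
Scan 283·73^i mod 293 for i = 0, 1, …:
  i=0: 283   i=1: 149   i=2: 36   i=3: 284
  i=4: 222   i=5: 91
Match at i=5, j=8: a = 5·9 + 8 = 53.

53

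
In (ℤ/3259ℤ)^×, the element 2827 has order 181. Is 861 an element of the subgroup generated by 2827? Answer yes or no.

861 ∈ ⟨2827⟩ iff 861^181 ≡ 1 (mod 3259), since |⟨2827⟩| = 181.
861^181 mod 3259 = 1.
Since 1 = 1, 861 lies in the subgroup.

yes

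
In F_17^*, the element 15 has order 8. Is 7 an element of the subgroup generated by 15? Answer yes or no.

no

7 ∈ ⟨15⟩ iff 7^8 ≡ 1 (mod 17), since |⟨15⟩| = 8.
7^8 mod 17 = 16.
Since 16 ≠ 1, 7 does not lie in the subgroup.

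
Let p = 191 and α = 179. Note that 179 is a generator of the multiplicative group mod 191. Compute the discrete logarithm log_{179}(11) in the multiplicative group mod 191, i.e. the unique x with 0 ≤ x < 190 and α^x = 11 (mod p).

135

Baby-step giant-step with m = ceil(sqrt(190)) = 14.
Baby table (179^j mod 191 for j=0..13):
  0:1  1:179  2:144  3:182  4:108  5:41  6:81  7:174
  8:13  9:35  10:153  11:74  12:67  13:151
Giant step factor: 179^(-14) ≡ 115 (mod 191).
Scan 11·115^i mod 191 for i = 0, 1, …:
  i=0: 11   i=1: 119   i=2: 124   i=3: 126
  i=4: 165   i=5: 66   i=6: 141   i=7: 171
  i=8: 183   i=9: 35
Match at i=9, j=9: x = 9·14 + 9 = 135.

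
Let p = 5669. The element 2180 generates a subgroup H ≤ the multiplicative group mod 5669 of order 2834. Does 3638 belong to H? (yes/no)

no

3638 ∈ ⟨2180⟩ iff 3638^2834 ≡ 1 (mod 5669), since |⟨2180⟩| = 2834.
3638^2834 mod 5669 = 5668.
Since 5668 ≠ 1, 3638 does not lie in the subgroup.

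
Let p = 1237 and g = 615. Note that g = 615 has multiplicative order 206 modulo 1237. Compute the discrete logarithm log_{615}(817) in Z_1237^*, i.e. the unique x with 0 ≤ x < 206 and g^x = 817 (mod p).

Baby-step giant-step with m = ceil(sqrt(206)) = 15.
Baby table (615^j mod 1237 for j=0..14):
  0:1  1:615  2:940  3:421  4:382  5:1137  6:350  7:12
  8:1195  9:147  10:104  11:873  12:37  13:489  14:144
Giant step factor: 615^(-15) ≡ 1210 (mod 1237).
Scan 817·1210^i mod 1237 for i = 0, 1, …:
  i=0: 817   i=1: 207   i=2: 596   i=3: 1226
  i=4: 297   i=5: 640   i=6: 38   i=7: 211
  i=8: 488   i=9: 431   i=10: 733   i=11: 1
Match at i=11, j=0: x = 11·15 + 0 = 165.

165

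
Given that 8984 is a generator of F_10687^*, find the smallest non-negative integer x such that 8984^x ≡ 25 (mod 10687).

Baby-step giant-step with m = ceil(sqrt(10686)) = 104.
Baby table (8984^j mod 10687 for j=0..103):
  0:1  1:8984  2:4032  3:5245  4:2097  5:8954  6:1687  7:1842
  8:5052  9:10166  10:242  11:4667  12:3227  13:8224  14:5185  15:8094
  16:2148  17:7597  18:4266  19:2162  20:5129  21:7279  22:783  23:2426
  24:4391  25:3027  26:6840  27:310  28:6420  29:10228  30:1526  31:8850
  32:7807  33:9994  34:4609  35:5818  36:9482  37:211  38:4025  39:6479
  40:5934  41:4300  42:8382  43:3286  44:3930  45:7959  46:7626  47:8314
  48:1533  49:7616  50:3970  51:3961  52:8601  53:4374  54:10604  55:2418
  56:7328  57:2832  58:7628  59:4908  60:9597  61:7419  62:8164  63:495
  64:1288  65:8058  66:10021  67:1376  68:7812  69:1479  70:3395  71:10669
  72:9280  73:2233  74:1773  75:5002  76:9820  77:1695  78:9592  79:5247
  80:9378  81:6331  82:1490  83:6036  84:1586  85:2853  86:3926  87:4084
  88:2185  89:8708  90:3832  91:3861  92:7909  93:7280  94:9767  95:6458
  96:9636  97:5124  98:5107  99:1997  100:8262  101:4593  102:1005  103:9092
Giant step factor: 8984^(-104) ≡ 5191 (mod 10687).
Scan 25·5191^i mod 10687 for i = 0, 1, …:
  i=0: 25   i=1: 1531   i=2: 6980   i=3: 4250
  i=4: 3782   i=5: 343   i=6: 6471   i=7: 1720
  i=8: 4875   i=9: 9996     …   i=93: 8909
  i=94: 3970
Match at i=94, j=50: x = 94·104 + 50 = 9826.

9826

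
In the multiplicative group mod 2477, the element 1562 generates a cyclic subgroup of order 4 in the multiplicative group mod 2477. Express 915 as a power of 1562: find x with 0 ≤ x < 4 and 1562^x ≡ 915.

Successive powers of 1562 modulo 2477:
  1562^0=1  1562^1=1562  1562^2=2476  1562^3=915
So 1562^3 ≡ 915 (mod 2477), giving x = 3.

3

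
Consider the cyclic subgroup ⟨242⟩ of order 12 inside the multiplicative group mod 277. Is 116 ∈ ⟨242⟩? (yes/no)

⟨242⟩ has order 12; its elements mod 277 are {1, 35, 60, 95, 116, 117, 160, 161, 182, 217, 242, 276}.
116 is in this set.

yes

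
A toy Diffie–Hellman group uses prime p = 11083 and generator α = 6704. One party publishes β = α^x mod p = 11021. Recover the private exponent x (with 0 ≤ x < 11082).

Baby-step giant-step with m = ceil(sqrt(11082)) = 106.
Baby table (6704^j mod 11083 for j=0..105):
  0:1  1:6704  2:2051  3:6984  4:6144  5:4948  6:11056  7:7403
  8:38  9:10926  10:357  11:10483  12:729  13:10696  14:10057  15:4239
  16:1444  17:5117  18:2483  19:10449  20:5536  21:7460  22:5344  23:5920
  24:10540  25:6035  26:5690  27:9157  28:10874  29:6405  30:3578  31:3300
  32:1532  33:7670  34:5643  35:4393  36:3141  37:10647  38:2968  39:3487
  40:2801  41:3302  42:3857  43:689  44:8528  45:5598  46:1954  47:10593
  48:6691  49:3563  50:2487  51:4016  52:2657  53:2147  54:7754  55:3546
  56:10432  57:2398  58:5842  59:8529  60:1219  61:4005  62:6494  63:1752
  64:8511  65:2460  66:336  67:2695  68:1990  69:8111  70:2946  71:78
  72:2011  73:4816  74:1685  75:2663  76:9122  77:8977  78:1118  79:2964
  80:9920  81:5680  82:8615  83:1447  84:3063  85:8636  86:9235  87:1802
  88:138  89:5263  90:5963  91:10654  92:5564  93:6761  94:7357  95:1978
  96:5244  97:500  98:4934  99:5864  100:855  101:2009  102:2491  103:8666
  104:10861  105:7917
Giant step factor: 6704^(-106) ≡ 6247 (mod 11083).
Scan 11021·6247^i mod 11083 for i = 0, 1, …:
  i=0: 11021   i=1: 591   i=2: 1338   i=3: 1904
  i=4: 2229   i=5: 4315   i=6: 1949   i=7: 6269
  i=8: 6204   i=9: 10220     …   i=101: 4204
  i=102: 6761
Match at i=102, j=93: x = 102·106 + 93 = 10905.

10905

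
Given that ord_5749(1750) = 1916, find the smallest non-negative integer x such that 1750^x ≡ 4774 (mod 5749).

Baby-step giant-step with m = ceil(sqrt(1916)) = 44.
Baby table (1750^j mod 5749 for j=0..43):
  0:1  1:1750  2:4032  3:1977  4:4601  5:3150  6:4958  7:1259
  8:1383  9:5670  10:5475  11:3416  12:4789  13:4457  14:4106  15:4999
  16:4021  17:5723  18:492  19:4399  20:339  21:1103  22:4335  23:3319
  24:1760  25:4285  26:2054  27:1375  28:3168  29:1964  30:4847  31:2475
  32:2253  33:4685  34:676  35:4455  36:606  37:2684  38:67  39:2270
  40:5690  41:232  42:3570  43:4086
Giant step factor: 1750^(-44) ≡ 5186 (mod 5749).
Scan 4774·5186^i mod 5749 for i = 0, 1, …:
  i=0: 4774   i=1: 2770   i=2: 4218   i=3: 5352
  i=4: 5049   i=5: 3168
Match at i=5, j=28: x = 5·44 + 28 = 248.

248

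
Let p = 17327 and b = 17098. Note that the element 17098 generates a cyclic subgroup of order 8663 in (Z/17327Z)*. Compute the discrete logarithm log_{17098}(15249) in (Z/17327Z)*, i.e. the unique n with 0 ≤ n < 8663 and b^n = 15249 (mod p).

8293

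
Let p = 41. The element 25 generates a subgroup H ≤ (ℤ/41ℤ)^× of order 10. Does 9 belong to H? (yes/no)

no

⟨25⟩ has order 10; its elements mod 41 are {1, 4, 10, 16, 18, 23, 25, 31, 37, 40}.
9 is not in this set.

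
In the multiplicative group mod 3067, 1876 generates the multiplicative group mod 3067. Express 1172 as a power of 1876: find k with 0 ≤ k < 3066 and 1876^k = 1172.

Baby-step giant-step with m = ceil(sqrt(3066)) = 56.
Baby table (1876^j mod 3067 for j=0..55):
  0:1  1:1876  2:1527  3:74  4:809  5:2586  6:2409  7:1593
  8:1210  9:380  10:1336  11:597  12:517  13:720  14:1240  15:1454
  16:1141  17:2817  18:251  19:1625  20:2969  21:172  22:637  23:1949
  24:460  25:1133  26:77  27:303  28:1033  29:2631  30:953  31:2834
  32:1473  33:3048  34:1160  35:1657  36:1661  37:3031  38:3005  39:234
  40:403  41:1546  42:1981  43:2219  44:925  45:2445  46:1655  47:976
  48:3044  49:2857  50:1683  51:1365  52:2862  53:1862  54:2866  55:165
Giant step factor: 1876^(-56) ≡ 2459 (mod 3067).
Scan 1172·2459^i mod 3067 for i = 0, 1, …:
  i=0: 1172   i=1: 2035   i=2: 1788   i=3: 1681
  i=4: 2330   i=5: 314   i=6: 2309   i=7: 814
  i=8: 1942   i=9: 59     …   i=14: 2617
  i=15: 637
Match at i=15, j=22: k = 15·56 + 22 = 862.

862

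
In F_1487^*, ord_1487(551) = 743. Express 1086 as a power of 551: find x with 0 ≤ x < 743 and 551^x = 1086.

Baby-step giant-step with m = ceil(sqrt(743)) = 28.
Baby table (551^j mod 1487 for j=0..27):
  0:1  1:551  2:253  3:1112  4:68  5:293  6:847  7:1266
  8:163  9:593  10:1090  11:1329  12:675  13:175  14:1257  15:1152
  16:1290  17:4  18:717  19:1012  20:1474  21:272  22:1172  23:414
  24:603  25:652  26:885  27:1386
Giant step factor: 551^(-28) ≡ 1447 (mod 1487).
Scan 1086·1447^i mod 1487 for i = 0, 1, …:
  i=0: 1086   i=1: 1170   i=2: 784   i=3: 1354
  i=4: 859   i=5: 1328   i=6: 412   i=7: 1364
  i=8: 459   i=9: 971   i=10: 1309   i=11: 1172
Match at i=11, j=22: x = 11·28 + 22 = 330.

330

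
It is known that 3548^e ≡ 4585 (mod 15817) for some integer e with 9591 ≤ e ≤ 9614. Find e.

9608

Compute 3548^9591 mod 15817 = 2919, then multiply by 3548 repeatedly:
  3548^9591=2919  3548^9592=12294  3548^9593=11643  3548^9594=11177  3548^9595=2777
  3548^9596=14622  3548^9597=14913  3548^9598=3459  3548^9599=14357  3548^9600=7896
  3548^9601=3101  3548^9602=9533  3548^9603=6338  3548^9604=11267  3548^9605=5757
  3548^9606=6089  3548^9607=13567  3548^9608=4585
Found 4585 at exponent 9608.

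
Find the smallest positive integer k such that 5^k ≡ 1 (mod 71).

The order of 5 must divide p − 1 = 70 = 2 · 5 · 7.
Divisors: 1, 2, 5, 7, 10, 14, 35, 70.
Check each in increasing order: 5^1 ≡ 5;  5^2 ≡ 25;  5^5 ≡ 1.
Smallest exponent giving 1 is 5.

5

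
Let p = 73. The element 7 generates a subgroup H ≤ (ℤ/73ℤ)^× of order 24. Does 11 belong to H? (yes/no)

no

⟨7⟩ has order 24; its elements mod 73 are {1, 3, 7, 8, 9, 10, 17, 21, 22, 24, 27, 30, 43, 46, 49, 51, 52, 56, 63, 64, 65, 66, 70, 72}.
11 is not in this set.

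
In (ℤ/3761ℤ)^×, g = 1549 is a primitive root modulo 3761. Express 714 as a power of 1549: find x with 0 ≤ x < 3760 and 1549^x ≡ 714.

2817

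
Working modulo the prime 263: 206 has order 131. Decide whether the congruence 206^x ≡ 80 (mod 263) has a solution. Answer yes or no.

no

80 ∈ ⟨206⟩ iff 80^131 ≡ 1 (mod 263), since |⟨206⟩| = 131.
80^131 mod 263 = 262.
Since 262 ≠ 1, 80 does not lie in the subgroup.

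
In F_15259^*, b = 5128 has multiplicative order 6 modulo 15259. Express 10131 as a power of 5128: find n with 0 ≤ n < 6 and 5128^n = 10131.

4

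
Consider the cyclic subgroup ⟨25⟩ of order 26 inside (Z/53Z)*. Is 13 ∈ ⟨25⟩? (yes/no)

yes

13 ∈ ⟨25⟩ iff 13^26 ≡ 1 (mod 53), since |⟨25⟩| = 26.
13^26 mod 53 = 1.
Since 1 = 1, 13 lies in the subgroup.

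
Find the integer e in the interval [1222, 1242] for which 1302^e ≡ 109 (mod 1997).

Compute 1302^1222 mod 1997 = 1421, then multiply by 1302 repeatedly:
  1302^1222=1421  1302^1223=920  1302^1224=1637  1302^1225=575  1302^1226=1772
  1302^1227=609  1302^1228=109
Found 109 at exponent 1228.

1228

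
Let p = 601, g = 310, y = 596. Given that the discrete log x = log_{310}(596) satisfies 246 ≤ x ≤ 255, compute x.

250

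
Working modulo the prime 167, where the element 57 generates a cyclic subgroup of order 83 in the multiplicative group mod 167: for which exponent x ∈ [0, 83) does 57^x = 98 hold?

4

Successive powers of 57 modulo 167:
  57^0=1  57^1=57  57^2=76  57^3=157  57^4=98
So 57^4 ≡ 98 (mod 167), giving x = 4.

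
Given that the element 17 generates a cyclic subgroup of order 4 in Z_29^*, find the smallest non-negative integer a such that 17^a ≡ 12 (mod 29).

3

Successive powers of 17 modulo 29:
  17^0=1  17^1=17  17^2=28  17^3=12
So 17^3 ≡ 12 (mod 29), giving a = 3.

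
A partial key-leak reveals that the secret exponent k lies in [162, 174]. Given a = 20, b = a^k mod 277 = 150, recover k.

163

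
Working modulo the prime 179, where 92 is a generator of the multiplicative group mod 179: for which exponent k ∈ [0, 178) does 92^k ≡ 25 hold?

28

Successive powers of 92 modulo 179:
  92^0=1  92^1=92  92^2=51  92^3=38  92^4=95  92^5=148
  92^6=12  92^7=30  92^8=75  92^9=98  92^10=66  92^11=165
  92^12=144  92^13=2  92^14=5  92^15=102  92^16=76  92^17=11
  92^18=117  92^19=24  92^20=60  92^21=150  92^22=17  92^23=132
  92^24=151  92^25=109  92^26=4  92^27=10  92^28=25
So 92^28 ≡ 25 (mod 179), giving k = 28.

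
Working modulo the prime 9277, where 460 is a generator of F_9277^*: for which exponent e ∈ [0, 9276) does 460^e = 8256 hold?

1219

Baby-step giant-step with m = ceil(sqrt(9276)) = 97.
Baby table (460^j mod 9277 for j=0..96):
  0:1  1:460  2:7506  3:1716  4:815  5:3820  6:3847  7:6990
  8:5558  9:5505  10:8956  11:772  12:2594  13:5784  14:7418  15:7621
  16:8231  17:1244  18:6343  19:4802  20:994  21:2667  22:2256  23:8013
  24:3011  25:2787  26:1794  27:8864  28:4837  29:7817  30:5621  31:6654
  32:8707  33:6833  34:7554  35:5242  36:8577  37:2695  38:5859  39:4810
  40:4674  41:7053  42:6707  43:5256  44:5740  45:5732  46:2052  47:6943
  48:2492  49:5249  50:2520  51:8852  52:8594  53:1238  54:3583  55:6151
  56:9252  57:7054  58:7167  59:3485  60:7456  61:6547  62:5872  63:1513
  64:205  65:1530  66:8025  67:8531  68:89  69:3832  70:90  71:4292
  72:7596  73:6008  74:8411  75:551  76:2981  77:7541  78:8539  79:3769
  80:8218  81:4541  82:1535  83:1048  84:8953  85:8669  86:7907  87:636
  88:4973  89:5438  90:5967  91:8105  92:8223  93:6841  94:1957  95:351
  96:3751
Giant step factor: 460^(-97) ≡ 5237 (mod 9277).
Scan 8256·5237^i mod 9277 for i = 0, 1, …:
  i=0: 8256   i=1: 5852   i=2: 4993   i=3: 5755
  i=4: 7239   i=5: 4821   i=6: 4860   i=7: 5009
  i=8: 6054   i=9: 5289   i=10: 6648   i=11: 8272
  i=12: 6151
Match at i=12, j=55: e = 12·97 + 55 = 1219.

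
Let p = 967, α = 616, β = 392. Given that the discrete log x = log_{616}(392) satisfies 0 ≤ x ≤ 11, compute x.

2

Compute 616^0 mod 967 = 1, then multiply by 616 repeatedly:
  616^0=1  616^1=616  616^2=392
Found 392 at exponent 2.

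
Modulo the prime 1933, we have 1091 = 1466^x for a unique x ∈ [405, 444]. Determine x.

440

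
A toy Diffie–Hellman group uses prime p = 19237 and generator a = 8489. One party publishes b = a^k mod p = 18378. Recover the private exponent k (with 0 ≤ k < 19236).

Baby-step giant-step with m = ceil(sqrt(19236)) = 139.
Baby table (8489^j mod 19237 for j=0..138):
  0:1  1:8489  2:1319  3:1057  4:8431  5:9119  6:1503  7:4836
  8:1046  9:11237  10:13847  11:9113  12:8280  13:16159  14:13941  15:18362
  16:16844  17:95  18:17738  19:9883  20:4230  21:12228  22:640  23:8126
  24:16969  25:3185  26:9480  27:7349  28:70  29:17120  30:15382  31:16279
  32:13060  33:3509  34:9025  35:11491  36:15509  37:17110  38:7440  39:3089
  40:2490  41:15384  42:14020  43:15698  44:5623  45:6650  46:10492  47:18515
  48:7545  49:9532  50:6326  51:10947  52:14373  53:11343  54:9542  55:14268
  56:4900  57:5706  58:18705  59:4547  60:10061  61:14786  62:16166  63:15653
  64:8358  65:5006  66:1401  67:4623  68:1167  69:18845  70:313  71:2351
  72:8870  73:3812  74:3434  75:7171  76:8751  77:13182  78:369  79:16047
  80:5786  81:5293  82:13882  83:17673  84:15971  85:14680  86:1234  87:10498
  88:11738  89:15459  90:15874  91:18438  92:7950  93:4154  94:1885  95:15818
  96:4742  97:11034  98:2673  99:10674  100:5316  101:16759  102:9536  103:1808
  104:16223  105:18601  106:6593  107:7544  108:1043  109:5007  110:9890  111:5942
  112:2224  113:8039  114:9432  115:3854  116:13706  117:4858  118:14671  119:1781
  120:17864  121:2225  122:16528  123:10751  124:4911  125:2900  126:13977  127:16174
  128:6617  129:18910  130:13462  131:11138  132:627  133:13191  134:19059  135:8681
  136:15299  137:4224  138:19005
Giant step factor: 8489^(-139) ≡ 12718 (mod 19237).
Scan 18378·12718^i mod 19237 for i = 0, 1, …:
  i=0: 18378   i=1: 1854   i=2: 13847
Match at i=2, j=10: k = 2·139 + 10 = 288.

288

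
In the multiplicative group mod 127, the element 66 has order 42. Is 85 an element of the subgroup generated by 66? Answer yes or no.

no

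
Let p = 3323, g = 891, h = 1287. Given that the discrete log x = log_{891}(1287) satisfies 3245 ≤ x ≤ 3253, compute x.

Compute 891^3245 mod 3323 = 349, then multiply by 891 repeatedly:
  891^3245=349  891^3246=1920  891^3247=2698  891^3248=1389  891^3249=1443
  891^3250=3035  891^3251=2586  891^3252=1287
Found 1287 at exponent 3252.

3252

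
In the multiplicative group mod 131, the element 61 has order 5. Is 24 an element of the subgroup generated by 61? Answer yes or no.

no

24 ∈ ⟨61⟩ iff 24^5 ≡ 1 (mod 131), since |⟨61⟩| = 5.
24^5 mod 131 = 51.
Since 51 ≠ 1, 24 does not lie in the subgroup.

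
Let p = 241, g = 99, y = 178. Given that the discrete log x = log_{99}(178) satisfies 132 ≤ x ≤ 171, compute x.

145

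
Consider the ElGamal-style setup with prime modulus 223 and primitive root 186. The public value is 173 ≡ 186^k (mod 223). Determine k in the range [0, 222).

Baby-step giant-step with m = ceil(sqrt(222)) = 15.
Baby table (186^j mod 223 for j=0..14):
  0:1  1:186  2:31  3:191  4:69  5:123  6:132  7:22
  8:78  9:13  10:188  11:180  12:30  13:5  14:38
Giant step factor: 186^(-15) ≡ 141 (mod 223).
Scan 173·141^i mod 223 for i = 0, 1, …:
  i=0: 173   i=1: 86   i=2: 84   i=3: 25
  i=4: 180
Match at i=4, j=11: k = 4·15 + 11 = 71.

71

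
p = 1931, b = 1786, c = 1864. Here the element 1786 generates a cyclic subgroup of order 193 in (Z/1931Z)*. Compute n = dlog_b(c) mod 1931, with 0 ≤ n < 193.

58

Baby-step giant-step with m = ceil(sqrt(193)) = 14.
Baby table (1786^j mod 1931 for j=0..13):
  0:1  1:1786  2:1715  3:424  4:312  5:1104  6:193  7:980
  8:794  9:730  10:355  11:662  12:560  13:1833
Giant step factor: 1786^(-14) ≡ 822 (mod 1931).
Scan 1864·822^i mod 1931 for i = 0, 1, …:
  i=0: 1864   i=1: 925   i=2: 1467   i=3: 930
  i=4: 1715
Match at i=4, j=2: n = 4·14 + 2 = 58.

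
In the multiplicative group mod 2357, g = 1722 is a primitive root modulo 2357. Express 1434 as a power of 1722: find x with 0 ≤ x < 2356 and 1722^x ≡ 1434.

673

Baby-step giant-step with m = ceil(sqrt(2356)) = 49.
Baby table (1722^j mod 2357 for j=0..48):
  0:1  1:1722  2:178  3:106  4:1043  5:12  6:1808  7:2136
  8:1272  9:731  10:144  11:483  12:2062  13:1122  14:1701  15:1728
  16:1082  17:1174  18:1679  19:1556  20:1880  21:1199  22:2303  23:1292
  24:2173  25:1347  26:246  27:1709  28:1362  29:149  30:2022  31:595
  32:1652  33:2202  34:1788  35:694  36:69  37:968  38:497  39:243
  40:1257  41:828  42:2188  43:1250  44:559  45:942  46:508  47:329
  48:858
Giant step factor: 1722^(-49) ≡ 1883 (mod 2357).
Scan 1434·1883^i mod 2357 for i = 0, 1, …:
  i=0: 1434   i=1: 1457   i=2: 2340   i=3: 987
  i=4: 1205   i=5: 1581   i=6: 132   i=7: 1071
  i=8: 1458   i=9: 1866   i=10: 1748   i=11: 1112
  i=12: 880   i=13: 69
Match at i=13, j=36: x = 13·49 + 36 = 673.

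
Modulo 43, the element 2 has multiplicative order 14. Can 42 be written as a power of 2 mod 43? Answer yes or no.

yes

⟨2⟩ has order 14; its elements mod 43 are {1, 2, 4, 8, 11, 16, 21, 22, 27, 32, 35, 39, 41, 42}.
42 is in this set.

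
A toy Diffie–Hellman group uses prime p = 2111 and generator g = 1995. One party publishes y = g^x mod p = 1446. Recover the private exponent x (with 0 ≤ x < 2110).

236

Baby-step giant-step with m = ceil(sqrt(2110)) = 46.
Baby table (1995^j mod 2111 for j=0..45):
  0:1  1:1995  2:790  3:1244  4:1355  5:1145  6:173  7:1042
  8:1566  9:2001  10:94  11:1762  12:375  13:831  14:710  15:2080
  16:1485  17:842  18:1545  19:215  20:392  21:970  22:1474  23:7
  24:1299  25:1308  26:264  27:1041  28:1682  29:1211  30:961  31:407
  32:1341  33:658  34:1779  35:514  36:1595  37:748  38:1894  39:1951
  40:1672  41:260  42:1505  43:633  44:457  45:1874
Giant step factor: 1995^(-46) ≡ 517 (mod 2111).
Scan 1446·517^i mod 2111 for i = 0, 1, …:
  i=0: 1446   i=1: 288   i=2: 1126   i=3: 1617
  i=4: 33   i=5: 173
Match at i=5, j=6: x = 5·46 + 6 = 236.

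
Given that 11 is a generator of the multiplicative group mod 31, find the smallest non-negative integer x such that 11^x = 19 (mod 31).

8

Successive powers of 11 modulo 31:
  11^0=1  11^1=11  11^2=28  11^3=29  11^4=9  11^5=6
  11^6=4  11^7=13  11^8=19
So 11^8 ≡ 19 (mod 31), giving x = 8.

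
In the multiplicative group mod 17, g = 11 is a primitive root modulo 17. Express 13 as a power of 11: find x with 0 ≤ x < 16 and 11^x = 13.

Successive powers of 11 modulo 17:
  11^0=1  11^1=11  11^2=2  11^3=5  11^4=4  11^5=10
  11^6=8  11^7=3  11^8=16  11^9=6  11^10=15  11^11=12
  11^12=13
So 11^12 ≡ 13 (mod 17), giving x = 12.

12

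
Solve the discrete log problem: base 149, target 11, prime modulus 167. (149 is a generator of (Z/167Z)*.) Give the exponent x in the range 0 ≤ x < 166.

54

Baby-step giant-step with m = ceil(sqrt(166)) = 13.
Baby table (149^j mod 167 for j=0..12):
  0:1  1:149  2:157  3:13  4:100  5:37  6:2  7:131
  8:147  9:26  10:33  11:74  12:4
Giant step factor: 149^(-13) ≡ 109 (mod 167).
Scan 11·109^i mod 167 for i = 0, 1, …:
  i=0: 11   i=1: 30   i=2: 97   i=3: 52
  i=4: 157
Match at i=4, j=2: x = 4·13 + 2 = 54.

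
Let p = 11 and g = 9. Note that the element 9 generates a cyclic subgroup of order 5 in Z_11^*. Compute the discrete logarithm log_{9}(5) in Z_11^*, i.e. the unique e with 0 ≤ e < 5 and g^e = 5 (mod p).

4

Successive powers of 9 modulo 11:
  9^0=1  9^1=9  9^2=4  9^3=3  9^4=5
So 9^4 ≡ 5 (mod 11), giving e = 4.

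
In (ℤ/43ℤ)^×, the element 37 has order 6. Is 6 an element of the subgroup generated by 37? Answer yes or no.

6 ∈ ⟨37⟩ iff 6^6 ≡ 1 (mod 43), since |⟨37⟩| = 6.
6^6 mod 43 = 1.
Since 1 = 1, 6 lies in the subgroup.

yes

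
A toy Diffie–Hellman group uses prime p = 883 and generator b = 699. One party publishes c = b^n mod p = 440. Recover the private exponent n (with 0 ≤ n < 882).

411

Baby-step giant-step with m = ceil(sqrt(882)) = 30.
Baby table (699^j mod 883 for j=0..29):
  0:1  1:699  2:302  3:61  4:255  5:762  6:189  7:544
  8:566  9:50  10:513  11:89  12:401  13:388  14:131  15:620
  16:710  17:44  18:734  19:43  20:35  21:624  22:857  23:369
  24:95  25:180  26:434  27:497  28:384  29:867
Giant step factor: 699^(-30) ≡ 443 (mod 883).
Scan 440·443^i mod 883 for i = 0, 1, …:
  i=0: 440   i=1: 660   i=2: 107   i=3: 602
  i=4: 20   i=5: 30   i=6: 45   i=7: 509
  i=8: 322   i=9: 483   i=10: 283   i=11: 866
  i=12: 416   i=13: 624
Match at i=13, j=21: n = 13·30 + 21 = 411.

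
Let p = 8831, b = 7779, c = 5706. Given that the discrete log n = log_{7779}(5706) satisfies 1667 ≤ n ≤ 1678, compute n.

1675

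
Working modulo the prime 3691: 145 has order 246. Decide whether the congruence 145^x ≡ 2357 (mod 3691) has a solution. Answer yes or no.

2357 ∈ ⟨145⟩ iff 2357^246 ≡ 1 (mod 3691), since |⟨145⟩| = 246.
2357^246 mod 3691 = 1.
Since 1 = 1, 2357 lies in the subgroup.

yes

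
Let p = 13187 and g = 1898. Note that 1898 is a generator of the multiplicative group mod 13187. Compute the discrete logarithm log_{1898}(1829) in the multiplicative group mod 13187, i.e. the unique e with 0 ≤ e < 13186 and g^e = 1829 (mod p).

12920

Baby-step giant-step with m = ceil(sqrt(13186)) = 115.
Baby table (1898^j mod 13187 for j=0..114):
  0:1  1:1898  2:2353  3:8788  4:11256  5:948  6:5872  7:2041
  8:10027  9:2405  10:1988  11:1742  12:9566  13:10956  14:11776  15:12070
  16:3041  17:9099  18:8119  19:7446  20:9231  21:8102  22:1554  23:8791
  24:3763  25:8007  26:5862  27:9435  28:12871  29:6834  30:8111  31:5449
  32:3594  33:3733  34:3815  35:1207  36:9535  37:4866  38:4768  39:3382
  40:10154  41:6085  42:10705  43:10110  44:1695  45:12669  46:5861  47:7537
  48:10518  49:11233  50:10042  51:4501  52:10909  53:1692  54:6975  55:11989
  56:7547  57:3124  58:8389  59:5613  60:11565  61:7202  62:7664  63:1011
  64:6763  65:5223  66:9817  67:12622  68:8964  69:2442  70:6279  71:9681
  72:5047  73:5444  74:7291  75:5155  76:12623  77:10862  78:4795  79:1880
  80:7750  81:5995  82:11316  83:9332  84:1995  85:1841  86:12850  87:6537
  88:11446  89:5519  90:4584  91:10199  92:12373  93:11094  94:9960  95:7109
  96:2581  97:6361  98:7073  99:188  100:775  101:7193  102:3769  103:6208
  104:6793  105:9415  106:1285  107:12522  108:3782  109:4508  110:11008  111:4976
  112:2556  113:11659  114:996
Giant step factor: 1898^(-115) ≡ 12944 (mod 13187).
Scan 1829·12944^i mod 13187 for i = 0, 1, …:
  i=0: 1829   i=1: 3911   i=2: 12278   i=3: 9895
  i=4: 8736   i=5: 259   i=6: 2998   i=7: 9958
  i=8: 6614   i=9: 1612     …   i=111: 7827
  i=112: 10154
Match at i=112, j=40: e = 112·115 + 40 = 12920.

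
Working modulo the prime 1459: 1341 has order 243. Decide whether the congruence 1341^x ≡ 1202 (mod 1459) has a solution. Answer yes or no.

1202 ∈ ⟨1341⟩ iff 1202^243 ≡ 1 (mod 1459), since |⟨1341⟩| = 243.
1202^243 mod 1459 = 1.
Since 1 = 1, 1202 lies in the subgroup.

yes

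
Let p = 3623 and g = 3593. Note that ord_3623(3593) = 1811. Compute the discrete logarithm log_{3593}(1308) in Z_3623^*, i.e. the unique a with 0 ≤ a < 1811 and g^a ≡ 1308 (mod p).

Baby-step giant-step with m = ceil(sqrt(1811)) = 43.
Baby table (3593^j mod 3623 for j=0..42):
  0:1  1:3593  2:900  3:1984  4:2071  5:3084  6:1678  7:382
  8:3032  9:3238  10:681  11:1308  12:613  13:3348  14:1004  15:2487
  16:1473  17:2909  18:3305  19:2294  20:17  21:3113  22:808  23:1121
  24:2600  25:1706  26:3165  27:2871  28:822  29:701  30:708  31:498
  32:3175  33:2571  34:2576  35:2426  36:3303  37:2354  38:1840  39:2768
  40:289  41:2199  42:2867
Giant step factor: 3593^(-43) ≡ 50 (mod 3623).
Scan 1308·50^i mod 3623 for i = 0, 1, …:
  i=0: 1308
Match at i=0, j=11: a = 0·43 + 11 = 11.

11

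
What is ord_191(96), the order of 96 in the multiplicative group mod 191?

The order of 96 must divide p − 1 = 190 = 2 · 5 · 19.
Divisors: 1, 2, 5, 10, 19, 38, 95, 190.
Check each in increasing order: 96^1 ≡ 96;  96^2 ≡ 48;  96^5 ≡ 6;  96^10 ≡ 36;  96^19 ≡ 109;  96^38 ≡ 39;  96^95 ≡ 1.
Smallest exponent giving 1 is 95.

95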